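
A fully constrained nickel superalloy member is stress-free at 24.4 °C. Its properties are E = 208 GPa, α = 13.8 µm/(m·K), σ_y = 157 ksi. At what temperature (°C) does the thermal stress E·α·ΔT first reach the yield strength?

402 °C

σ_y = 157 ksi = 1082 MPa.
E·α·ΔT = 1082 MPa ⇒ ΔT = 1082 / (208.0×10³ × 13.8×10⁻⁶) = 377.1 K.
T = 24.4 + 377.1 = 401.5 °C.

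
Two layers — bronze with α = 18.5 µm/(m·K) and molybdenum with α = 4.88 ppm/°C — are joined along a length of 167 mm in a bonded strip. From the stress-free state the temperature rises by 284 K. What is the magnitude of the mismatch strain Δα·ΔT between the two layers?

3.87×10⁻³

Δα = |18.5 − 4.88|×10⁻⁶/K = 13.6×10⁻⁶/K.
Mismatch strain = Δα·ΔT = 13.6×10⁻⁶ × 284.0 = 3.87×10⁻³.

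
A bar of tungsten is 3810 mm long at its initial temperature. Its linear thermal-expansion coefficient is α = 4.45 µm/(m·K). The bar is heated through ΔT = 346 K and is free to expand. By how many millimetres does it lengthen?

5.87 mm

ΔL = α·L₀·ΔT = 4.45×10⁻⁶ × 3810 mm × 346.0 K = 5.87 mm.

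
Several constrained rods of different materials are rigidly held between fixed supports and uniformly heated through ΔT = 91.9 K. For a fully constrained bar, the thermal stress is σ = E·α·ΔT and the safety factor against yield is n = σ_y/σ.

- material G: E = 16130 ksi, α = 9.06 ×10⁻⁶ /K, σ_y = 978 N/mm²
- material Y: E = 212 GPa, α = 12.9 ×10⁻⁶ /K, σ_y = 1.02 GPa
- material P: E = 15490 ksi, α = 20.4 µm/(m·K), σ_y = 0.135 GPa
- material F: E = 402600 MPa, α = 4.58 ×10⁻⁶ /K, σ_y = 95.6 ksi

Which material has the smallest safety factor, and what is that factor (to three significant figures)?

Converting E to GPa, α to ×10⁻⁶/K, σ_y to MPa, then σ and n for each:
  material G: E = 111.2, α = 9.06, σ_y = 978.0 → σ = 92.6 MPa, n = 10.6
  material Y: E = 212.0, α = 12.9, σ_y = 1020 → σ = 251 MPa, n = 4.06
  material P: E = 106.8, α = 20.4, σ_y = 135.0 → σ = 200 MPa, n = 0.674
  material F: E = 402.6, α = 4.58, σ_y = 659.1 → σ = 169 MPa, n = 3.89
The minimum is material P at n = 0.674.

material P, n = 0.674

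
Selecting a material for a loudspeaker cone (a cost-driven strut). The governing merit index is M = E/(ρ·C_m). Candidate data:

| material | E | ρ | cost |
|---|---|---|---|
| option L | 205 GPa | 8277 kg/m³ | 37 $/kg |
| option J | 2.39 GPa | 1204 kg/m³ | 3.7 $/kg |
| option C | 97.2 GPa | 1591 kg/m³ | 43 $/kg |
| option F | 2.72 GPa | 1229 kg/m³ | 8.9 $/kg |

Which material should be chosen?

Per-candidate index values:
  option C: M = 1.42 MN·m per $
  option L: M = 0.669 MN·m per $
  option J: M = 0.536 MN·m per $
  option F: M = 0.249 MN·m per $
Highest index: option C.

option C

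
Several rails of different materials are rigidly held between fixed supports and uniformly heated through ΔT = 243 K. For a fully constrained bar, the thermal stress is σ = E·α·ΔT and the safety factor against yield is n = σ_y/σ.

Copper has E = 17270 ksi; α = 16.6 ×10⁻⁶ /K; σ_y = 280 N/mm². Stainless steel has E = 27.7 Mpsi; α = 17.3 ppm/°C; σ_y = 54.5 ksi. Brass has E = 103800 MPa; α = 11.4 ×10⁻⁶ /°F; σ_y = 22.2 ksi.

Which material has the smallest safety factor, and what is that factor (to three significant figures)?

brass, n = 0.296

With everything in SI (GPa, ×10⁻⁶/K, MPa):
  copper: E = 119.1, α = 16.6, σ_y = 280.0 → σ = 480 MPa, n = 0.583
  stainless steel: E = 191.0, α = 17.3, σ_y = 375.8 → σ = 803 MPa, n = 0.468
  brass: E = 103.8, α = 20.5, σ_y = 153.1 → σ = 518 MPa, n = 0.296
The minimum is brass at n = 0.296.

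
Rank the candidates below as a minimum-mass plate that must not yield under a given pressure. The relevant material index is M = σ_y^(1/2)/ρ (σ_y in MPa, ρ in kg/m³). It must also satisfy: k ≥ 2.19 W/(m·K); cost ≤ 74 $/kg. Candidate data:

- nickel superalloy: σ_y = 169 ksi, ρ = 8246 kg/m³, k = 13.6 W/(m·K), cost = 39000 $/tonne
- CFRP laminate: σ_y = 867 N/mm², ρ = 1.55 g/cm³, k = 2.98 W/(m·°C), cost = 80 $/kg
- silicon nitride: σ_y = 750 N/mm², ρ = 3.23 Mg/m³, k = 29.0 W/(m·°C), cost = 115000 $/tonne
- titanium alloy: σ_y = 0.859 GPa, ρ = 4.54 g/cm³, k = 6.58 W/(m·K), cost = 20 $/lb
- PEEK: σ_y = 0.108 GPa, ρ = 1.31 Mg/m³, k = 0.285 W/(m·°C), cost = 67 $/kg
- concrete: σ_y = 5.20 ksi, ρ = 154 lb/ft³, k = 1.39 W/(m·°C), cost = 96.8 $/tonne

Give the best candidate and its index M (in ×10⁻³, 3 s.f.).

Screen on constraints: k ≥ 2.19 W/(m·K); cost ≤ 74 $/kg. Survivors: nickel superalloy, titanium alloy.
Putting every candidate on a common basis:
  nickel superalloy: σ_y = 1165 MPa, ρ = 8246 kg/m³
  titanium alloy: σ_y = 859.0 MPa, ρ = 4540 kg/m³
  titanium alloy: M = 6.46×10⁻³
  nickel superalloy: M = 4.14×10⁻³
Titanium alloy has the largest M.

titanium alloy, M = 6.46×10⁻³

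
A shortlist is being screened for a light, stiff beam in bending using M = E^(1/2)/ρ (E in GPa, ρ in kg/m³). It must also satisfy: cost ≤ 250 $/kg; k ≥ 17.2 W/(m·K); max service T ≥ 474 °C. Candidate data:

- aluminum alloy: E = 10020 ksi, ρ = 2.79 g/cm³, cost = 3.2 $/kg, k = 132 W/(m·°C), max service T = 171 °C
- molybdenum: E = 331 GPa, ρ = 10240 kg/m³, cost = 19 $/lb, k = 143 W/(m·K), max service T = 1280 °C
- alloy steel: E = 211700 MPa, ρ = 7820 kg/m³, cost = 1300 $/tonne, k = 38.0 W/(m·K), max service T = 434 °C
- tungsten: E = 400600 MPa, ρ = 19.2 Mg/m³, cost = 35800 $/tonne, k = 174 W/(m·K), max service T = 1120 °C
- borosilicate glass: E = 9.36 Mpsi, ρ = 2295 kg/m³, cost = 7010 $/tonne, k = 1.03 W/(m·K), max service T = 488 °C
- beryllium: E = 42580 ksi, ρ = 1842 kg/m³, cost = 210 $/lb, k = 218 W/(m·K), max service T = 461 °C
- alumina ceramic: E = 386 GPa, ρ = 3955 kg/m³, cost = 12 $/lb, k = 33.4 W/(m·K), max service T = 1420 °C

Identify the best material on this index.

alumina ceramic

Screen on constraints: cost ≤ 250 $/kg; k ≥ 17.2 W/(m·K); max service T ≥ 474 °C. Survivors: molybdenum, tungsten, alumina ceramic.
In SI units:
  molybdenum: E = 331.0 GPa, ρ = 10240 kg/m³
  tungsten: E = 400.6 GPa, ρ = 19200 kg/m³
  alumina ceramic: E = 386.0 GPa, ρ = 3955 kg/m³
  alumina ceramic: M = 4.97×10⁻³
  molybdenum: M = 1.78×10⁻³
  tungsten: M = 1.04×10⁻³
Alumina ceramic ranks first.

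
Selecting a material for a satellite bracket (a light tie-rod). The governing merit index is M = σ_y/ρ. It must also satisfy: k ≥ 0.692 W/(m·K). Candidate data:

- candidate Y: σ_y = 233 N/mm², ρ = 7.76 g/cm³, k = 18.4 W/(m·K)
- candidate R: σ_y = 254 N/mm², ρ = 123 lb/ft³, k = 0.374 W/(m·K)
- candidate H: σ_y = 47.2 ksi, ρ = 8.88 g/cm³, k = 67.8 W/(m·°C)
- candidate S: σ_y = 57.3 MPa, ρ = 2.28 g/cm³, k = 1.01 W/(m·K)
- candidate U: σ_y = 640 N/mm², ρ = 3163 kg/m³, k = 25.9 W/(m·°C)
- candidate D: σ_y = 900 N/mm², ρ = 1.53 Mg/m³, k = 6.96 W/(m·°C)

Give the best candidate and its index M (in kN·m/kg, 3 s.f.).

candidate D, M = 588 kN·m/kg

Screen on constraints: k ≥ 0.692 W/(m·K). Survivors: candidate Y, candidate H, candidate S, candidate U, candidate D.
Convert each candidate to consistent units, then evaluate M:
  candidate Y: σ_y = 233.0 MPa, ρ = 7760 kg/m³
  candidate H: σ_y = 325.4 MPa, ρ = 8880 kg/m³
  candidate S: σ_y = 57.30 MPa, ρ = 2280 kg/m³
  candidate U: σ_y = 640.0 MPa, ρ = 3163 kg/m³
  candidate D: σ_y = 900.0 MPa, ρ = 1530 kg/m³
  candidate D: M = 588 kN·m/kg
  candidate U: M = 202 kN·m/kg
  candidate H: M = 36.6 kN·m/kg
  candidate Y: M = 30.0 kN·m/kg
  candidate S: M = 25.1 kN·m/kg
Candidate D has the largest M.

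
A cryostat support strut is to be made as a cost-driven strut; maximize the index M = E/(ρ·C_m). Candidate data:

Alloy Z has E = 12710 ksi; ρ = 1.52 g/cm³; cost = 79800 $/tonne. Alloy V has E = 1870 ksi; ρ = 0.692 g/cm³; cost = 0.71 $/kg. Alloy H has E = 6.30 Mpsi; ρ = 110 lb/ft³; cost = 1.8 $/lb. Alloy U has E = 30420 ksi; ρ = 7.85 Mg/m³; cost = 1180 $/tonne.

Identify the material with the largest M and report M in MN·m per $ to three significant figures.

After converting to SI:
  alloy Z: E = 87.63 GPa, ρ = 1520 kg/m³, cost = 79.80 $/kg
  alloy V: E = 12.89 GPa, ρ = 692.0 kg/m³, cost = 0.7100 $/kg
  alloy H: E = 43.44 GPa, ρ = 1762 kg/m³, cost = 3.968 $/kg
  alloy U: E = 209.7 GPa, ρ = 7850 kg/m³, cost = 1.180 $/kg
  alloy V: M = 26.2 MN·m per $
  alloy U: M = 22.6 MN·m per $
  alloy H: M = 6.21 MN·m per $
  alloy Z: M = 0.722 MN·m per $
Highest index: alloy V.

alloy V, M = 26.2 MN·m per $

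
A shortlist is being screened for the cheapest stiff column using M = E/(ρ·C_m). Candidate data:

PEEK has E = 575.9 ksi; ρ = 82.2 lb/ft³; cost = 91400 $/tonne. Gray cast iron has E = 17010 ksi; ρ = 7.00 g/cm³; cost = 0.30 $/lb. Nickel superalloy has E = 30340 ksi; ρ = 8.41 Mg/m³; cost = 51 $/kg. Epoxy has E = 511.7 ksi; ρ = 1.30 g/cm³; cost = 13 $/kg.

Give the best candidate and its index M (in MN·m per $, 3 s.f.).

After converting to SI:
  PEEK: E = 3.971 GPa, ρ = 1317 kg/m³, cost = 91.40 $/kg
  gray cast iron: E = 117.3 GPa, ρ = 7000 kg/m³, cost = 0.6614 $/kg
  nickel superalloy: E = 209.2 GPa, ρ = 8410 kg/m³, cost = 51.00 $/kg
  epoxy: E = 3.528 GPa, ρ = 1300 kg/m³, cost = 13.00 $/kg
  gray cast iron: M = 25.3 MN·m per $
  nickel superalloy: M = 0.488 MN·m per $
  epoxy: M = 0.209 MN·m per $
  PEEK: M = 0.0330 MN·m per $
The maximum is for gray cast iron.

gray cast iron, M = 25.3 MN·m per $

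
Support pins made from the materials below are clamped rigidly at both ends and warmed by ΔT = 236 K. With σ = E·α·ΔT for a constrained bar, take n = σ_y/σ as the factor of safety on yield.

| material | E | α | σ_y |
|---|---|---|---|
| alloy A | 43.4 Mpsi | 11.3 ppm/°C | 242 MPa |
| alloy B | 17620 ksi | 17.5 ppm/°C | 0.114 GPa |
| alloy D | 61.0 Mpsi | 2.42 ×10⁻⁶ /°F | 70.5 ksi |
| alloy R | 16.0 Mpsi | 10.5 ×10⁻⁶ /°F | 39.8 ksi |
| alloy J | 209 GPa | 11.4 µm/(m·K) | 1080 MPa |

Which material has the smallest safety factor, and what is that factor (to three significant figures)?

With everything in SI (GPa, ×10⁻⁶/K, MPa):
  alloy A: E = 299.2, α = 11.3, σ_y = 242.0 → σ = 798 MPa, n = 0.303
  alloy B: E = 121.5, α = 17.5, σ_y = 114.0 → σ = 502 MPa, n = 0.227
  alloy D: E = 420.6, α = 4.36, σ_y = 486.1 → σ = 432 MPa, n = 1.12
  alloy R: E = 110.3, α = 18.9, σ_y = 274.4 → σ = 492 MPa, n = 0.558
  alloy J: E = 209.0, α = 11.4, σ_y = 1080 → σ = 562 MPa, n = 1.92
Alloy B has the lowest safety factor, n = 0.227.

alloy B, n = 0.227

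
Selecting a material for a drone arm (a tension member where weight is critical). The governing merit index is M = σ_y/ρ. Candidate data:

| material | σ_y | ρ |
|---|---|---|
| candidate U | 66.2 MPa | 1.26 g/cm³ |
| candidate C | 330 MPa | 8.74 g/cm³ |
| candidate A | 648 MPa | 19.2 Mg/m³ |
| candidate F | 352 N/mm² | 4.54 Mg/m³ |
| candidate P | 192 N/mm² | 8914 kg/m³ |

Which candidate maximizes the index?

candidate F

In SI units:
  candidate U: σ_y = 66.20 MPa, ρ = 1260 kg/m³
  candidate C: σ_y = 330.0 MPa, ρ = 8740 kg/m³
  candidate A: σ_y = 648.0 MPa, ρ = 19200 kg/m³
  candidate F: σ_y = 352.0 MPa, ρ = 4540 kg/m³
  candidate P: σ_y = 192.0 MPa, ρ = 8914 kg/m³
  candidate F: M = 77.5 kN·m/kg
  candidate U: M = 52.5 kN·m/kg
  candidate C: M = 37.8 kN·m/kg
  candidate A: M = 33.8 kN·m/kg
  candidate P: M = 21.5 kN·m/kg
Candidate F ranks first.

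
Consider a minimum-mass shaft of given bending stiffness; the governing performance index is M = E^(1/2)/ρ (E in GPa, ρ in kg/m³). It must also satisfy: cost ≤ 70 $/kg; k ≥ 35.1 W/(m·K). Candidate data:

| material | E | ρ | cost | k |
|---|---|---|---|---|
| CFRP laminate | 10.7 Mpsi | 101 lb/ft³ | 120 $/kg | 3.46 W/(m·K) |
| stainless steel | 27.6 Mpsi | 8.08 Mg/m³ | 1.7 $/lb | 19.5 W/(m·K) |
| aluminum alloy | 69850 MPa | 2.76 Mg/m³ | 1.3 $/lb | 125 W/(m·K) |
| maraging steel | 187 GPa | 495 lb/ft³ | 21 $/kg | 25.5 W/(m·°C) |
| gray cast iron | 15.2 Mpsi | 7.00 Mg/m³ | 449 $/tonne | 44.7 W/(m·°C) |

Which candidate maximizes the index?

aluminum alloy

Screen on constraints: cost ≤ 70 $/kg; k ≥ 35.1 W/(m·K). Survivors: aluminum alloy, gray cast iron.
In SI units:
  aluminum alloy: E = 69.85 GPa, ρ = 2760 kg/m³
  gray cast iron: E = 104.8 GPa, ρ = 7000 kg/m³
  aluminum alloy: M = 3.03×10⁻³
  gray cast iron: M = 1.46×10⁻³
Aluminum alloy has the largest M.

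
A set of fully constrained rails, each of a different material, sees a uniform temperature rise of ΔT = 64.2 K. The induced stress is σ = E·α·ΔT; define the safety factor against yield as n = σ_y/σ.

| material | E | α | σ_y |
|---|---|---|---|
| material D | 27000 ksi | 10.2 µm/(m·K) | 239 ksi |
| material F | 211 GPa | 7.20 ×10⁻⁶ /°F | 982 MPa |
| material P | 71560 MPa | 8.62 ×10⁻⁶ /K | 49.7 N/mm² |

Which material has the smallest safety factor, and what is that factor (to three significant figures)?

Per material, after unit conversion:
  material D: E = 186.2, α = 10.2, σ_y = 1648 → σ = 122 MPa, n = 13.5
  material F: E = 211.0, α = 13.0, σ_y = 982.0 → σ = 176 MPa, n = 5.59
  material P: E = 71.56, α = 8.62, σ_y = 49.70 → σ = 39.6 MPa, n = 1.26
The minimum is material P at n = 1.26.

material P, n = 1.26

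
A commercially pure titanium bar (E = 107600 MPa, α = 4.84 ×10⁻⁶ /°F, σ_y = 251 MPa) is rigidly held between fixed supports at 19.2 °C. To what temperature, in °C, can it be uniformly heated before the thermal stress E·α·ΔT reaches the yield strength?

287 °C

E = 107600 MPa = 107.6 GPa.
α = 4.84×10⁻⁶/°F × 9/5 = 8.71×10⁻⁶/K.
E·α·ΔT = 251.0 MPa ⇒ ΔT = 251.0 / (107.6×10³ × 8.71×10⁻⁶) = 267.8 K.
T = 19.2 + 267.8 = 287.0 °C.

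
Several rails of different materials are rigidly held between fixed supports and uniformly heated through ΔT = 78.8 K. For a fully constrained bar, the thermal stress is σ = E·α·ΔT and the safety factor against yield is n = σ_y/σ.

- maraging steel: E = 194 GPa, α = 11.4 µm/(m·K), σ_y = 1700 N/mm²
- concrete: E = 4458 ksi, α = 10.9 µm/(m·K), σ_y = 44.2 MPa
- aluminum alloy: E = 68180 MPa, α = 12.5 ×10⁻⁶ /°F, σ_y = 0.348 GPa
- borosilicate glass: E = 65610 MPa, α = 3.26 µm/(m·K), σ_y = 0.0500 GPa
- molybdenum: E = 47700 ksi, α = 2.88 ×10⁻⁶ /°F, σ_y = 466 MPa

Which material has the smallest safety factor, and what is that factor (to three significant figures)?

Per material, after unit conversion:
  maraging steel: E = 194.0, α = 11.4, σ_y = 1700 → σ = 174 MPa, n = 9.75
  concrete: E = 30.74, α = 10.9, σ_y = 44.20 → σ = 26.4 MPa, n = 1.67
  aluminum alloy: E = 68.18, α = 22.5, σ_y = 348.0 → σ = 121 MPa, n = 2.88
  borosilicate glass: E = 65.61, α = 3.26, σ_y = 50.00 → σ = 16.9 MPa, n = 2.97
  molybdenum: E = 328.9, α = 5.18, σ_y = 466.0 → σ = 134 MPa, n = 3.47
Smallest n: concrete with n = 1.67.

concrete, n = 1.67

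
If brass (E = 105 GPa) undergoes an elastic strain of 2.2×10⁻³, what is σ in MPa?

231 MPa

σ = E·ε = 105000 MPa × 2.2×10⁻³ = 231 MPa.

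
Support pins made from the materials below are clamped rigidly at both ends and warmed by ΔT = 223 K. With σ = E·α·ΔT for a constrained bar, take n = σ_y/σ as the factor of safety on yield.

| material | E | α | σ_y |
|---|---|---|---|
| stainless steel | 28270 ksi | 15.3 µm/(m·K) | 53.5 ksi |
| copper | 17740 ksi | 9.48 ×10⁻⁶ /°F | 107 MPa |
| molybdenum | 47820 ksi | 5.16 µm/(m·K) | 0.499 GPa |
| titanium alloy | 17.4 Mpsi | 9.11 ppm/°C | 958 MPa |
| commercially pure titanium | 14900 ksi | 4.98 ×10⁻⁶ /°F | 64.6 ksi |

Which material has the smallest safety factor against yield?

Converting E to GPa, α to ×10⁻⁶/K, σ_y to MPa, then σ and n for each:
  stainless steel: E = 194.9, α = 15.3, σ_y = 368.9 → σ = 665 MPa, n = 0.555
  copper: E = 122.3, α = 17.1, σ_y = 107.0 → σ = 465 MPa, n = 0.230
  molybdenum: E = 329.7, α = 5.16, σ_y = 499.0 → σ = 379 MPa, n = 1.32
  titanium alloy: E = 120.0, α = 9.11, σ_y = 958.0 → σ = 244 MPa, n = 3.93
  commercially pure titanium: E = 102.7, α = 8.96, σ_y = 445.4 → σ = 205 MPa, n = 2.17
The minimum is copper at n = 0.230.

copper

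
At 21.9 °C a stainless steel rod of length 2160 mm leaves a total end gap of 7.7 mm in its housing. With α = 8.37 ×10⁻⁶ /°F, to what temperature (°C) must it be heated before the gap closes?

α = 8.37×10⁻⁶/°F × 9/5 = 15.1×10⁻⁶/K.
α·L₀·ΔT = 7.7 mm ⇒ ΔT = 7.7 / (15.1×10⁻⁶ × 2160.0) = 236.6 K.
T = 21.9 + 236.6 = 258.5 °C.

259 °C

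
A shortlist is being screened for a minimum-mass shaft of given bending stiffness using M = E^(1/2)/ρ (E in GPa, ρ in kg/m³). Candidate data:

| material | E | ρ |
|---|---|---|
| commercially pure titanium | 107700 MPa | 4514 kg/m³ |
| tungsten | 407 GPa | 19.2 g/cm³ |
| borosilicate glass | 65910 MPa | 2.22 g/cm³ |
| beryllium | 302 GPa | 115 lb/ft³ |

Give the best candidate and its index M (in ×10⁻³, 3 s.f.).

beryllium, M = 9.43×10⁻³

Normalizing units and computing the index:
  commercially pure titanium: E = 107.7 GPa, ρ = 4514 kg/m³
  tungsten: E = 407.0 GPa, ρ = 19200 kg/m³
  borosilicate glass: E = 65.91 GPa, ρ = 2220 kg/m³
  beryllium: E = 302.0 GPa, ρ = 1842 kg/m³
  beryllium: M = 9.43×10⁻³
  borosilicate glass: M = 3.66×10⁻³
  commercially pure titanium: M = 2.30×10⁻³
  tungsten: M = 1.05×10⁻³
Beryllium has the largest M.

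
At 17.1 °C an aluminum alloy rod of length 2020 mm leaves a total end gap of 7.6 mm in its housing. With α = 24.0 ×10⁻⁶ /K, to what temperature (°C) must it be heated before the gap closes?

174 °C

α·L₀·ΔT = 7.6 mm ⇒ ΔT = 7.6 / (24.0×10⁻⁶ × 2020.0) = 156.8 K.
T = 17.1 + 156.8 = 173.9 °C.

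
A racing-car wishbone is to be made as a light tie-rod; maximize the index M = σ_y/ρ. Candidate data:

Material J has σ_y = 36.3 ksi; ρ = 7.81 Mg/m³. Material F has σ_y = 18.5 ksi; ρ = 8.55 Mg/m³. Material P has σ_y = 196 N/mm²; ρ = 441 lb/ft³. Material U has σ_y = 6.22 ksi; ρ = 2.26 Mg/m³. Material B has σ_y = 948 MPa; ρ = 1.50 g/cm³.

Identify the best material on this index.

Convert each candidate to consistent units, then evaluate M:
  material J: σ_y = 250.3 MPa, ρ = 7810 kg/m³
  material F: σ_y = 127.6 MPa, ρ = 8550 kg/m³
  material P: σ_y = 196.0 MPa, ρ = 7064 kg/m³
  material U: σ_y = 42.89 MPa, ρ = 2260 kg/m³
  material B: σ_y = 948.0 MPa, ρ = 1500 kg/m³
  material B: M = 632 kN·m/kg
  material J: M = 32.0 kN·m/kg
  material P: M = 27.7 kN·m/kg
  material U: M = 19.0 kN·m/kg
  material F: M = 14.9 kN·m/kg
Material B has the largest M.

material B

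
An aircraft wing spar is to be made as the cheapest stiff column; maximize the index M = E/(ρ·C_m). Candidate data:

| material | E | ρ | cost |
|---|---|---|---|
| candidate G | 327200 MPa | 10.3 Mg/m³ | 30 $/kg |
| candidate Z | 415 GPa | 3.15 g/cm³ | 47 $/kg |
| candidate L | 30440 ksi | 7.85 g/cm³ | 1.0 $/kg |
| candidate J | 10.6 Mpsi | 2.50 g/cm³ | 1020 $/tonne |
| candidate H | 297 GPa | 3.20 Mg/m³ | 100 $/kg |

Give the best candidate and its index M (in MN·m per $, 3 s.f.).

Convert each candidate to consistent units, then evaluate M:
  candidate G: E = 327.2 GPa, ρ = 10300 kg/m³, cost = 30.00 $/kg
  candidate Z: E = 415.0 GPa, ρ = 3150 kg/m³, cost = 47.00 $/kg
  candidate L: E = 209.9 GPa, ρ = 7850 kg/m³, cost = 1.000 $/kg
  candidate J: E = 73.08 GPa, ρ = 2500 kg/m³, cost = 1.020 $/kg
  candidate H: E = 297.0 GPa, ρ = 3200 kg/m³, cost = 100.0 $/kg
  candidate J: M = 28.7 MN·m per $
  candidate L: M = 26.7 MN·m per $
  candidate Z: M = 2.80 MN·m per $
  candidate G: M = 1.06 MN·m per $
  candidate H: M = 0.928 MN·m per $
Candidate J ranks first.

candidate J, M = 28.7 MN·m per $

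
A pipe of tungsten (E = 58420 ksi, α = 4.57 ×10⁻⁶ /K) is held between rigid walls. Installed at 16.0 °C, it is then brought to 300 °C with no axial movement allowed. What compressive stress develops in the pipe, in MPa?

E = 58420 ksi = 402.8 GPa.
ΔT = 284.0 K. Constrained thermal stress σ = E·α·ΔT = 402.8×10³ MPa × 4.57×10⁻⁶ × 284.0 = 523 MPa (compressive).

523 MPa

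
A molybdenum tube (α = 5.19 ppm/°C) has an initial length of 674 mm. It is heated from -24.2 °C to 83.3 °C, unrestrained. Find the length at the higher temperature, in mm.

674.38 mm

ΔT = 83.3 − (-24.2) = 107.5 K.
ΔL = α·L₀·ΔT = 5.19×10⁻⁶ × 674 mm × 107.5 K = 0.376 mm.
L = L₀ + ΔL = 674 + 0.376 = 674.38 mm.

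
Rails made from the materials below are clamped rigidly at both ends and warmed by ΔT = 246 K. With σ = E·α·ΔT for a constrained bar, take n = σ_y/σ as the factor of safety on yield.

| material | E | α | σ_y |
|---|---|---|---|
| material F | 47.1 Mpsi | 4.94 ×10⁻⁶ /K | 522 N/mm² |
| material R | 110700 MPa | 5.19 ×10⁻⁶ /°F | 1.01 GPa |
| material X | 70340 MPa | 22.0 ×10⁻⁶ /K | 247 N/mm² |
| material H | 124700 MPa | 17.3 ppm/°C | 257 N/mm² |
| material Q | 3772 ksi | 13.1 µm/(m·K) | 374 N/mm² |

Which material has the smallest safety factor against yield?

material H

Per material, after unit conversion:
  material F: E = 324.7, α = 4.94, σ_y = 522.0 → σ = 395 MPa, n = 1.32
  material R: E = 110.7, α = 9.34, σ_y = 1010 → σ = 254 MPa, n = 3.97
  material X: E = 70.34, α = 22.0, σ_y = 247.0 → σ = 381 MPa, n = 0.649
  material H: E = 124.7, α = 17.3, σ_y = 257.0 → σ = 531 MPa, n = 0.484
  material Q: E = 26.01, α = 13.1, σ_y = 374.0 → σ = 83.8 MPa, n = 4.46
The minimum is material H at n = 0.484.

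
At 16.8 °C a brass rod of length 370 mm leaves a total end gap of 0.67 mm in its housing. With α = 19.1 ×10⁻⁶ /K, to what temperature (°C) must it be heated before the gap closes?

α·L₀·ΔT = 0.67 mm ⇒ ΔT = 0.67 / (19.1×10⁻⁶ × 370.0) = 94.81 K.
T = 16.8 + 94.81 = 111.6 °C.

112 °C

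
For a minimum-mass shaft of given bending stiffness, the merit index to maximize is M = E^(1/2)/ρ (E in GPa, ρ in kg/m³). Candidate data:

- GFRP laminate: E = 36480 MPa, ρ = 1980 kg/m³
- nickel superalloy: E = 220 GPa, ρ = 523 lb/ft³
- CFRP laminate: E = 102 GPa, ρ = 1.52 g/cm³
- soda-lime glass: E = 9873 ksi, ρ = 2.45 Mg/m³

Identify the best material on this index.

Convert each candidate to consistent units, then evaluate M:
  GFRP laminate: E = 36.48 GPa, ρ = 1980 kg/m³
  nickel superalloy: E = 220.0 GPa, ρ = 8378 kg/m³
  CFRP laminate: E = 102.0 GPa, ρ = 1520 kg/m³
  soda-lime glass: E = 68.07 GPa, ρ = 2450 kg/m³
  CFRP laminate: M = 6.64×10⁻³
  soda-lime glass: M = 3.37×10⁻³
  GFRP laminate: M = 3.05×10⁻³
  nickel superalloy: M = 1.77×10⁻³
The maximum is for CFRP laminate.

CFRP laminate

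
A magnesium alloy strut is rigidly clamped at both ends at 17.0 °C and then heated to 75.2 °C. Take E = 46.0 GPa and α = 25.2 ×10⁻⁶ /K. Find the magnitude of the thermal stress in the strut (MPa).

67.5 MPa

ΔT = 58.20 K. Constrained thermal stress σ = E·α·ΔT = 46.00×10³ MPa × 25.2×10⁻⁶ × 58.20 = 67.5 MPa (compressive).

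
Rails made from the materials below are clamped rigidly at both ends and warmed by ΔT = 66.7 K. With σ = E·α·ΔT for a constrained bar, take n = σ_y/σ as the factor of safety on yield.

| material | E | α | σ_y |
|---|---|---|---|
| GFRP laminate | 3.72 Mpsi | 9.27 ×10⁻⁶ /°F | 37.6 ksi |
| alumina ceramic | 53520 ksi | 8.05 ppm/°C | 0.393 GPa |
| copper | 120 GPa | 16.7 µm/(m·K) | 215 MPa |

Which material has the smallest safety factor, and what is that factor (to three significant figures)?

copper, n = 1.61

Converting E to GPa, α to ×10⁻⁶/K, σ_y to MPa, then σ and n for each:
  GFRP laminate: E = 25.65, α = 16.7, σ_y = 259.2 → σ = 28.5 MPa, n = 9.08
  alumina ceramic: E = 369.0, α = 8.05, σ_y = 393.0 → σ = 198 MPa, n = 1.98
  copper: E = 120.0, α = 16.7, σ_y = 215.0 → σ = 134 MPa, n = 1.61
Copper has the lowest safety factor, n = 1.61.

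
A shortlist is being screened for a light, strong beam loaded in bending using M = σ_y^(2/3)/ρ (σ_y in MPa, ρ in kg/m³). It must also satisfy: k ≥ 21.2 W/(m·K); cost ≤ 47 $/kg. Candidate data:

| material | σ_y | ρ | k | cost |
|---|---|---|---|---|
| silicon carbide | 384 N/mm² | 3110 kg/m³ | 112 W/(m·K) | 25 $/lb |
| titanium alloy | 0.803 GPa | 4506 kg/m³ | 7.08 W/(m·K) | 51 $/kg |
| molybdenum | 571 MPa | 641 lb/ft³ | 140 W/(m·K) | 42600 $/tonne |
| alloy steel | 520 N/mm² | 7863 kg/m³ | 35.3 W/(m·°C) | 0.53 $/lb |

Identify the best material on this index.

Screen on constraints: k ≥ 21.2 W/(m·K); cost ≤ 47 $/kg. Survivors: molybdenum, alloy steel.
In SI units:
  molybdenum: σ_y = 571.0 MPa, ρ = 10270 kg/m³
  alloy steel: σ_y = 520.0 MPa, ρ = 7863 kg/m³
  alloy steel: M = 8.22×10⁻³
  molybdenum: M = 6.70×10⁻³
Alloy steel has the largest M.

alloy steel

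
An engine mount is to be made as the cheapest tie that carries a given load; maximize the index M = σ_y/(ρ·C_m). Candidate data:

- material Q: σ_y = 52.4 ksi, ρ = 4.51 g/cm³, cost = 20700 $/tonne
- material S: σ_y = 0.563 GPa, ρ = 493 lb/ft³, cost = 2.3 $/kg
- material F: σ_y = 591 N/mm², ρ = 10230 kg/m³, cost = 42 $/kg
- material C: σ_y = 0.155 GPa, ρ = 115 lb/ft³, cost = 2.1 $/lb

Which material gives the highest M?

material S

Convert each candidate to consistent units, then evaluate M:
  material Q: σ_y = 361.3 MPa, ρ = 4510 kg/m³, cost = 20.70 $/kg
  material S: σ_y = 563.0 MPa, ρ = 7897 kg/m³, cost = 2.300 $/kg
  material F: σ_y = 591.0 MPa, ρ = 10230 kg/m³, cost = 42.00 $/kg
  material C: σ_y = 155.0 MPa, ρ = 1842 kg/m³, cost = 4.630 $/kg
  material S: M = 31.0 kN·m per $
  material C: M = 18.2 kN·m per $
  material Q: M = 3.87 kN·m per $
  material F: M = 1.38 kN·m per $
The maximum is for material S.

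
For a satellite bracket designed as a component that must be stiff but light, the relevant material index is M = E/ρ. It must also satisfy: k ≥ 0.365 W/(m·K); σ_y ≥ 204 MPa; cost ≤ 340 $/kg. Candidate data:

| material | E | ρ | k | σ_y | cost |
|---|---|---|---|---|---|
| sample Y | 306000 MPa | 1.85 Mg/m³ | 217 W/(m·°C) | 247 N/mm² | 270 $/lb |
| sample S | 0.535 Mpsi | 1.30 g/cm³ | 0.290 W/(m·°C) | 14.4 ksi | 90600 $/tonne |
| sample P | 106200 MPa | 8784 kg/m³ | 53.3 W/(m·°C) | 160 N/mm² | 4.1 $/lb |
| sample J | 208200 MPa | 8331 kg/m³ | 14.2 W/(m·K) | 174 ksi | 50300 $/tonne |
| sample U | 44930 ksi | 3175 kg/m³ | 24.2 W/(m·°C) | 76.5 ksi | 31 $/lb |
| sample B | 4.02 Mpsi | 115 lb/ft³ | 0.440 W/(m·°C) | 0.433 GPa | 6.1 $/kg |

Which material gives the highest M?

sample U

Screen on constraints: k ≥ 0.365 W/(m·K); σ_y ≥ 204 MPa; cost ≤ 340 $/kg. Survivors: sample J, sample U, sample B.
Convert each candidate to consistent units, then evaluate M:
  sample J: E = 208.2 GPa, ρ = 8331 kg/m³
  sample U: E = 309.8 GPa, ρ = 3175 kg/m³
  sample B: E = 27.72 GPa, ρ = 1842 kg/m³
  sample U: M = 97.6 MN·m/kg
  sample J: M = 25.0 MN·m/kg
  sample B: M = 15.0 MN·m/kg
The maximum is for sample U.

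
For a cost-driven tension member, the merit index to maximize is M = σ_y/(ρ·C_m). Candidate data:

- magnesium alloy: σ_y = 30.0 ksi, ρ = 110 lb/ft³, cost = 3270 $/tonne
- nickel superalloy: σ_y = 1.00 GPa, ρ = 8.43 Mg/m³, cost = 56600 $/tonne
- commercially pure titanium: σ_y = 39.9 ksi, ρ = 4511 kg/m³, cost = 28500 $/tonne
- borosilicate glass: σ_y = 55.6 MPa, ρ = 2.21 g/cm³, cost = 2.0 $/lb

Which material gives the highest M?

magnesium alloy

Normalizing units and computing the index:
  magnesium alloy: σ_y = 206.8 MPa, ρ = 1762 kg/m³, cost = 3.270 $/kg
  nickel superalloy: σ_y = 1000 MPa, ρ = 8430 kg/m³, cost = 56.60 $/kg
  commercially pure titanium: σ_y = 275.1 MPa, ρ = 4511 kg/m³, cost = 28.50 $/kg
  borosilicate glass: σ_y = 55.60 MPa, ρ = 2210 kg/m³, cost = 4.409 $/kg
  magnesium alloy: M = 35.9 kN·m per $
  borosilicate glass: M = 5.71 kN·m per $
  commercially pure titanium: M = 2.14 kN·m per $
  nickel superalloy: M = 2.10 kN·m per $
The maximum is for magnesium alloy.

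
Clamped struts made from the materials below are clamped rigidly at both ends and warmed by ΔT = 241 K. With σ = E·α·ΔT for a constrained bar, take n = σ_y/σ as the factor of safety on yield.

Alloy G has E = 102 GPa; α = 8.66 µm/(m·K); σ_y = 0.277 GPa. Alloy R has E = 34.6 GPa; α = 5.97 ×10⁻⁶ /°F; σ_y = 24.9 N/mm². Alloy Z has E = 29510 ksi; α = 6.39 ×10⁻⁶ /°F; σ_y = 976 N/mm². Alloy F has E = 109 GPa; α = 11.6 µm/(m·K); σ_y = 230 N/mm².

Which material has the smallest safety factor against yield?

Per material, after unit conversion:
  alloy G: E = 102.0, α = 8.66, σ_y = 277.0 → σ = 213 MPa, n = 1.30
  alloy R: E = 34.60, α = 10.7, σ_y = 24.90 → σ = 89.6 MPa, n = 0.278
  alloy Z: E = 203.5, α = 11.5, σ_y = 976.0 → σ = 564 MPa, n = 1.73
  alloy F: E = 109.0, α = 11.6, σ_y = 230.0 → σ = 305 MPa, n = 0.755
The minimum is alloy R at n = 0.278.

alloy R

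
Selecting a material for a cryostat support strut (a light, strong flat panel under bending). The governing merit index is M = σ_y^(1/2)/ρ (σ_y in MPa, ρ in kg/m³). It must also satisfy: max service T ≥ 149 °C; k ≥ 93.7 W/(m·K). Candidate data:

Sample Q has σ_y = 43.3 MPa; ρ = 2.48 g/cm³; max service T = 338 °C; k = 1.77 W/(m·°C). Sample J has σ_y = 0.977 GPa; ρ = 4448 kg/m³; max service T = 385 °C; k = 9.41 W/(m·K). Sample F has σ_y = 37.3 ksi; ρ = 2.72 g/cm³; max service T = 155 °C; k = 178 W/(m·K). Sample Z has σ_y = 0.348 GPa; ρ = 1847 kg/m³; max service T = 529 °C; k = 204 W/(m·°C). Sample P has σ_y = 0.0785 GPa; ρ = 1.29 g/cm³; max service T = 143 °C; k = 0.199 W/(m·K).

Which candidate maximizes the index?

sample Z

Screen on constraints: max service T ≥ 149 °C; k ≥ 93.7 W/(m·K). Survivors: sample F, sample Z.
After converting to SI:
  sample F: σ_y = 257.2 MPa, ρ = 2720 kg/m³
  sample Z: σ_y = 348.0 MPa, ρ = 1847 kg/m³
  sample Z: M = 10.1×10⁻³
  sample F: M = 5.90×10⁻³
Sample Z has the largest M.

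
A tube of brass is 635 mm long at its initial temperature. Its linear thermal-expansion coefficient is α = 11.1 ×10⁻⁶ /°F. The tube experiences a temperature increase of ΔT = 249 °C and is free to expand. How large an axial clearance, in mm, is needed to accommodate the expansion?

Convert α: 11.1×10⁻⁶/°F × (9/5) = 20.0×10⁻⁶/K.
ΔL = α·L₀·ΔT = 20.0×10⁻⁶ × 635 mm × 249.0 K = 3.16 mm.

3.16 mm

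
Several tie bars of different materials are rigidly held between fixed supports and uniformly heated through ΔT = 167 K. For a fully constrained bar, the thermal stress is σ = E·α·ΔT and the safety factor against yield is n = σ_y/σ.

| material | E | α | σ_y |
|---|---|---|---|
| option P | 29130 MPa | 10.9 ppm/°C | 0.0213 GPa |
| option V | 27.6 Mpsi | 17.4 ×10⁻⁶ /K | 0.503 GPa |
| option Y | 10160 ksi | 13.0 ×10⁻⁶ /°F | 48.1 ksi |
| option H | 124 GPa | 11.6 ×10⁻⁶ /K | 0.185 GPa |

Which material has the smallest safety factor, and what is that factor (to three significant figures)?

In consistent units (E in GPa, α in ×10⁻⁶/K, σ_y in MPa):
  option P: E = 29.13, α = 10.9, σ_y = 21.30 → σ = 53.0 MPa, n = 0.402
  option V: E = 190.3, α = 17.4, σ_y = 503.0 → σ = 553 MPa, n = 0.910
  option Y: E = 70.05, α = 23.4, σ_y = 331.6 → σ = 274 MPa, n = 1.21
  option H: E = 124.0, α = 11.6, σ_y = 185.0 → σ = 240 MPa, n = 0.770
Option P has the lowest safety factor, n = 0.402.

option P, n = 0.402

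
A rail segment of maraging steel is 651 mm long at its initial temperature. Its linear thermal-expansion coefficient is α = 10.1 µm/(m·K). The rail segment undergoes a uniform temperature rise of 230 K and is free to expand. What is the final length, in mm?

652.51 mm

ΔL = α·L₀·ΔT = 10.1×10⁻⁶ × 651 mm × 230.0 K = 1.51 mm.
L = L₀ + ΔL = 651 + 1.51 = 652.51 mm.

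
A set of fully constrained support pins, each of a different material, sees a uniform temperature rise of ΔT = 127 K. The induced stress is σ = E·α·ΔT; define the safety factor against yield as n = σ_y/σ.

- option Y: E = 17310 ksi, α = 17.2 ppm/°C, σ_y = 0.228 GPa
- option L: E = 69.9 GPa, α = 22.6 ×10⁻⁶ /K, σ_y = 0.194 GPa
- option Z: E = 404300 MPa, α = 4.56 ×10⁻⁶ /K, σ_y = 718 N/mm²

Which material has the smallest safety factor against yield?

With everything in SI (GPa, ×10⁻⁶/K, MPa):
  option Y: E = 119.3, α = 17.2, σ_y = 228.0 → σ = 261 MPa, n = 0.875
  option L: E = 69.90, α = 22.6, σ_y = 194.0 → σ = 201 MPa, n = 0.967
  option Z: E = 404.3, α = 4.56, σ_y = 718.0 → σ = 234 MPa, n = 3.07
The minimum is option Y at n = 0.875.

option Y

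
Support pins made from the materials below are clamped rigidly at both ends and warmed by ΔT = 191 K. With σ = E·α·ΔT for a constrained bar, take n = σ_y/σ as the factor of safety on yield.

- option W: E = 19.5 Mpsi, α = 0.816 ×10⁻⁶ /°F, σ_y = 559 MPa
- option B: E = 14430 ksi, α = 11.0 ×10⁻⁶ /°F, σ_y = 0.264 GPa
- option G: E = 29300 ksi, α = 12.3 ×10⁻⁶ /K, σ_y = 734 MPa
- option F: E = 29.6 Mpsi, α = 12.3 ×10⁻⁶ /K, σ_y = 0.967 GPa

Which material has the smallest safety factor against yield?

With everything in SI (GPa, ×10⁻⁶/K, MPa):
  option W: E = 134.4, α = 1.47, σ_y = 559.0 → σ = 37.7 MPa, n = 14.8
  option B: E = 99.49, α = 19.8, σ_y = 264.0 → σ = 376 MPa, n = 0.702
  option G: E = 202.0, α = 12.3, σ_y = 734.0 → σ = 475 MPa, n = 1.55
  option F: E = 204.1, α = 12.3, σ_y = 967.0 → σ = 479 MPa, n = 2.02
The minimum is option B at n = 0.702.

option B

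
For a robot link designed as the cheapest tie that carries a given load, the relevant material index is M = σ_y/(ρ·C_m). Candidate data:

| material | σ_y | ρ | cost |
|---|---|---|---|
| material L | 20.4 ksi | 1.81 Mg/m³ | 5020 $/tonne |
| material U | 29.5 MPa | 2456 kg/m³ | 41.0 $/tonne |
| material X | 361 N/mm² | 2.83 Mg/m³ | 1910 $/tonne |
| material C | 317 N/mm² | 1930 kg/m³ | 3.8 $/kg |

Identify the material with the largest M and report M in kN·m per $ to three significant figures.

material U, M = 293 kN·m per $

Putting every candidate on a common basis:
  material L: σ_y = 140.7 MPa, ρ = 1810 kg/m³, cost = 5.020 $/kg
  material U: σ_y = 29.50 MPa, ρ = 2456 kg/m³, cost = 0.04100 $/kg
  material X: σ_y = 361.0 MPa, ρ = 2830 kg/m³, cost = 1.910 $/kg
  material C: σ_y = 317.0 MPa, ρ = 1930 kg/m³, cost = 3.800 $/kg
  material U: M = 293 kN·m per $
  material X: M = 66.8 kN·m per $
  material C: M = 43.2 kN·m per $
  material L: M = 15.5 kN·m per $
Highest index: material U.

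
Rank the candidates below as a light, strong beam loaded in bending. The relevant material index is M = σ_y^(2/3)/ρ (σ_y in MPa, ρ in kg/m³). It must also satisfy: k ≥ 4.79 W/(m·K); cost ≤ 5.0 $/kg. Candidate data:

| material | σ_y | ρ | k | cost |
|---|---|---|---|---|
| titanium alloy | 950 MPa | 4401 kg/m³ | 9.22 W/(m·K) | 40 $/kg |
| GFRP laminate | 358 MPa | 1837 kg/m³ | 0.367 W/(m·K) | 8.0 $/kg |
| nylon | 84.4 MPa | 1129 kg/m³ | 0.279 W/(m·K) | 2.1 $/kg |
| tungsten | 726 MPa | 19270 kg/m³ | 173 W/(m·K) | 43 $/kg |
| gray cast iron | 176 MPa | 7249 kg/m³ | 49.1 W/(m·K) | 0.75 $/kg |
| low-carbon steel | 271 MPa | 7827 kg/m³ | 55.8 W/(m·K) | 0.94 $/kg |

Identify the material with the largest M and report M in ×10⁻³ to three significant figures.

low-carbon steel, M = 5.35×10⁻³

Screen on constraints: k ≥ 4.79 W/(m·K); cost ≤ 5.0 $/kg. Survivors: gray cast iron, low-carbon steel.
Computing M directly (units already consistent):
  low-carbon steel: M = 5.35×10⁻³
  gray cast iron: M = 4.33×10⁻³
The maximum is for low-carbon steel.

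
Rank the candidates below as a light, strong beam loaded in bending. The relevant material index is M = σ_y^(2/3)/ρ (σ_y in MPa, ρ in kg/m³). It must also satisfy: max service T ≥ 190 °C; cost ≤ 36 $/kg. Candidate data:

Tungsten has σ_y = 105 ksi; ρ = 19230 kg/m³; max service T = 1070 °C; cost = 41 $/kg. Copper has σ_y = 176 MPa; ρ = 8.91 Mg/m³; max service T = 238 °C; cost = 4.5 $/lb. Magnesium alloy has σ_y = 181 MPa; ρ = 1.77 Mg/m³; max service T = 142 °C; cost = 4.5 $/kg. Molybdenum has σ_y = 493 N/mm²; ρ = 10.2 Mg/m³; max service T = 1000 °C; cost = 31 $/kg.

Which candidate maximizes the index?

molybdenum

Screen on constraints: max service T ≥ 190 °C; cost ≤ 36 $/kg. Survivors: copper, molybdenum.
In SI units:
  copper: σ_y = 176.0 MPa, ρ = 8910 kg/m³
  molybdenum: σ_y = 493.0 MPa, ρ = 10200 kg/m³
  molybdenum: M = 6.12×10⁻³
  copper: M = 3.52×10⁻³
The maximum is for molybdenum.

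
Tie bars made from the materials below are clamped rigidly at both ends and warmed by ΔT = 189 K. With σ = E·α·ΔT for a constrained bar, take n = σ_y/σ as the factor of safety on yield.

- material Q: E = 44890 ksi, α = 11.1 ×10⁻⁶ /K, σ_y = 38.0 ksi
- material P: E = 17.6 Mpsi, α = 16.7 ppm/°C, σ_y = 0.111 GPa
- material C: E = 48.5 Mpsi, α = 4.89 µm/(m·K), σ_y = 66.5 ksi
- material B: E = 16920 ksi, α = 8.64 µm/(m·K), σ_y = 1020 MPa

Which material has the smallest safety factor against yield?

material P

Converting E to GPa, α to ×10⁻⁶/K, σ_y to MPa, then σ and n for each:
  material Q: E = 309.5, α = 11.1, σ_y = 262.0 → σ = 649 MPa, n = 0.404
  material P: E = 121.3, α = 16.7, σ_y = 111.0 → σ = 383 MPa, n = 0.290
  material C: E = 334.4, α = 4.89, σ_y = 458.5 → σ = 309 MPa, n = 1.48
  material B: E = 116.7, α = 8.64, σ_y = 1020 → σ = 191 MPa, n = 5.35
The minimum is material P at n = 0.290.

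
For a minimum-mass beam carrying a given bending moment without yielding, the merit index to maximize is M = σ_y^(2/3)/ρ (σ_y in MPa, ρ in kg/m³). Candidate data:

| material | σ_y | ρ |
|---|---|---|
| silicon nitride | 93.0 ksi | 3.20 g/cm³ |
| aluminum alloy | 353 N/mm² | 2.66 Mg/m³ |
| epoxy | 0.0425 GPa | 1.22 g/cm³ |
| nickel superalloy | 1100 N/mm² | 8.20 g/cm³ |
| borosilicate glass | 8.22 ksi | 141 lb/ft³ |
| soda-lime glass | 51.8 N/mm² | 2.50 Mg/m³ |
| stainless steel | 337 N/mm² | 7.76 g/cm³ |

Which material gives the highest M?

silicon nitride

In SI units:
  silicon nitride: σ_y = 641.2 MPa, ρ = 3200 kg/m³
  aluminum alloy: σ_y = 353.0 MPa, ρ = 2660 kg/m³
  epoxy: σ_y = 42.50 MPa, ρ = 1220 kg/m³
  nickel superalloy: σ_y = 1100 MPa, ρ = 8200 kg/m³
  borosilicate glass: σ_y = 56.67 MPa, ρ = 2259 kg/m³
  soda-lime glass: σ_y = 51.80 MPa, ρ = 2500 kg/m³
  stainless steel: σ_y = 337.0 MPa, ρ = 7760 kg/m³
  silicon nitride: M = 23.2×10⁻³
  aluminum alloy: M = 18.8×10⁻³
  nickel superalloy: M = 13.0×10⁻³
  epoxy: M = 9.98×10⁻³
  borosilicate glass: M = 6.53×10⁻³
  stainless steel: M = 6.24×10⁻³
  soda-lime glass: M = 5.56×10⁻³
The maximum is for silicon nitride.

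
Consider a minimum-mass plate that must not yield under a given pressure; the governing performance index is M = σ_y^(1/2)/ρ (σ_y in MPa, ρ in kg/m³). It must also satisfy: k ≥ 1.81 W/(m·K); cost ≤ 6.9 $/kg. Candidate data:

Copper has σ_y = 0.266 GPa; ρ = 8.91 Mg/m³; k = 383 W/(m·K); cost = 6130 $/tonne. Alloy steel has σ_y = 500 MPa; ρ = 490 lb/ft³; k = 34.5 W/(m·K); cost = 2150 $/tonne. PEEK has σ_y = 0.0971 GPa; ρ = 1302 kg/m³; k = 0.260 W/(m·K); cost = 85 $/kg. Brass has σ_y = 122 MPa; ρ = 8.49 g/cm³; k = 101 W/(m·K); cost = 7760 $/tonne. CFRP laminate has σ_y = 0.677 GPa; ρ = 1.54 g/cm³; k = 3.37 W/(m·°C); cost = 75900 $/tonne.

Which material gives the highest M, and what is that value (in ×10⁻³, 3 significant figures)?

alloy steel, M = 2.85×10⁻³

Screen on constraints: k ≥ 1.81 W/(m·K); cost ≤ 6.9 $/kg. Survivors: copper, alloy steel.
In SI units:
  copper: σ_y = 266.0 MPa, ρ = 8910 kg/m³
  alloy steel: σ_y = 500.0 MPa, ρ = 7849 kg/m³
  alloy steel: M = 2.85×10⁻³
  copper: M = 1.83×10⁻³
Alloy steel has the largest M.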